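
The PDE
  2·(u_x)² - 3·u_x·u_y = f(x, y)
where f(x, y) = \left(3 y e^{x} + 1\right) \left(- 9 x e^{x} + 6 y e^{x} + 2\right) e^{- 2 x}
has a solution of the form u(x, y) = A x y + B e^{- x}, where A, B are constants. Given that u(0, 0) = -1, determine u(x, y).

Substitute the ansatz u = A x y + B e^{- x} into the left-hand side.
Derivatives of the ansatz:
  u_x = A y - B e^{- x}
  u_y = A x
Term by term:
  2·(u_x)² = 2 A^{2} y^{2} - 4 A B y e^{- x} + 2 B^{2} e^{- 2 x}
  -3·u_x·u_y = - 3 A^{2} x y + 3 A B x e^{- x}
So the left-hand side equals
  - 3 A^{2} x y + 2 A^{2} y^{2} + 3 A B x e^{- x} - 4 A B y e^{- x} + 2 B^{2} e^{- 2 x}
This must equal f(x, y) identically; expanded, f = - 27 x y - 9 x e^{- x} + 18 y^{2} + 12 y e^{- x} + 2 e^{- 2 x}.
Matching coefficients of the independent functions:
  [y^{2}]:  2 A^{2} = 18
  [x y]:  - 3 A^{2} = -27
  [x e^{- x}]:  3 A B = -9
  [y e^{- x}]:  - 4 A B = 12
  [e^{- 2 x}]:  2 B^{2} = 2
These equations allow (A, B) = (-3, 1) or (3, -1).
Impose the point condition(s):
  u(0, 0) = -1  ⟹  B = -1
Only A = 3, B = -1 satisfies everything.
Hence u(x, y) = 3 x y - e^{- x}.

Answer: u(x, y) = 3 x y - e^{- x}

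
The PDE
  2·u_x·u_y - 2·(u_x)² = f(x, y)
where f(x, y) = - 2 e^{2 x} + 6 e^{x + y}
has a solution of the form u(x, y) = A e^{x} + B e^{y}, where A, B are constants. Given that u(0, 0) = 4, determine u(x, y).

Substitute the ansatz u = A e^{x} + B e^{y} into the left-hand side.
Derivatives of the ansatz:
  u_x = A e^{x}
  u_y = B e^{y}
Term by term:
  2·u_x·u_y = 2 A B e^{x} e^{y}
  -2·(u_x)² = - 2 A^{2} e^{2 x}
So the left-hand side equals
  - 2 A^{2} e^{2 x} + 2 A B e^{x} e^{y}
This must equal f(x, y) identically; expanded, f = - 2 e^{2 x} + 6 e^{x} e^{y}.
Matching coefficients of the independent functions:
  [e^{x} e^{y}]:  2 A B = 6
  [e^{2 x}]:  - 2 A^{2} = -2
These equations allow (A, B) = (-1, -3) or (1, 3).
Impose the point condition(s):
  u(0, 0) = 4  ⟹  A + B = 4
Only A = 1, B = 3 satisfies everything.
Hence u(x, y) = e^{x} + 3 e^{y}.

Answer: u(x, y) = e^{x} + 3 e^{y}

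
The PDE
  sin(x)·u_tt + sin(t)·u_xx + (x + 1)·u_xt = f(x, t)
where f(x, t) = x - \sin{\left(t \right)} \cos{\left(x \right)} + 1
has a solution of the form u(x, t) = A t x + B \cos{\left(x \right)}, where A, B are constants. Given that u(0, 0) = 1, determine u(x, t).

Answer: u(x, t) = t x + \cos{\left(x \right)}

Derivation:
Substitute the ansatz u = A t x + B \cos{\left(x \right)} into the left-hand side.
Derivatives of the ansatz:
  u_tt = 0
  u_xx = - B \cos{\left(x \right)}
  u_xt = A
Term by term:
  sin(x)·u_tt = 0
  sin(t)·u_xx = - B \sin{\left(t \right)} \cos{\left(x \right)}
  (x + 1)·u_xt = A x + A
So the left-hand side equals
  A x + A - B \sin{\left(t \right)} \cos{\left(x \right)}
This must equal f(x, t) = x - \sin{\left(t \right)} \cos{\left(x \right)} + 1 identically.
Matching coefficients of the independent functions:
  [constant term, x]:  A = 1
  [\sin{\left(t \right)} \cos{\left(x \right)}]:  - B = -1
Solving: A = 1, B = 1.
Check against the point condition:
  u(0, 0) = 1  ⟹  B = 1  ✓
Hence u(x, t) = t x + \cos{\left(x \right)}.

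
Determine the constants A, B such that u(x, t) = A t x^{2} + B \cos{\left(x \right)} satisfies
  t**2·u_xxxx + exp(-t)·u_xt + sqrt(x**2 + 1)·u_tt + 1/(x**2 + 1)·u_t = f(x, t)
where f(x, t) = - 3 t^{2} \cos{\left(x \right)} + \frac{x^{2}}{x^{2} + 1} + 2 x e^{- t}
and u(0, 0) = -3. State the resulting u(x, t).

Substitute the ansatz u = A t x^{2} + B \cos{\left(x \right)} into the left-hand side.
Derivatives of the ansatz:
  u_xxxx = B \cos{\left(x \right)}
  u_xt = 2 A x
  u_tt = 0
  u_t = A x^{2}
Term by term:
  t**2·u_xxxx = B t^{2} \cos{\left(x \right)}
  exp(-t)·u_xt = 2 A x e^{- t}
  sqrt(x**2 + 1)·u_tt = 0
  1/(x**2 + 1)·u_t = \frac{A x^{2}}{x^{2} + 1}
So the left-hand side equals
  \frac{A x^{2}}{x^{2} + 1} + 2 A x e^{- t} + B t^{2} \cos{\left(x \right)}
This must equal f(x, t) = - 3 t^{2} \cos{\left(x \right)} + \frac{x^{2}}{x^{2} + 1} + 2 x e^{- t} identically.
Matching coefficients of the independent functions:
  [t^{2} \cos{\left(x \right)}]:  B = -3
  [x e^{- t}]:  2 A = 2
  [\frac{x^{2}}{x^{2} + 1}]:  A = 1
Solving: A = 1, B = -3.
Check against the point condition:
  u(0, 0) = -3  ⟹  B = -3  ✓
Hence u(x, t) = t x^{2} - 3 \cos{\left(x \right)}.

Answer: u(x, t) = t x^{2} - 3 \cos{\left(x \right)}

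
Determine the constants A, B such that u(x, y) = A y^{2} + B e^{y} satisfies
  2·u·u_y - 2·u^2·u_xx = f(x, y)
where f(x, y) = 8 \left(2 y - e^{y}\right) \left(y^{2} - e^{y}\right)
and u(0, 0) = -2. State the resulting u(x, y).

Substitute the ansatz u = A y^{2} + B e^{y} into the left-hand side.
Derivatives of the ansatz:
  u_y = 2 A y + B e^{y}
  u_xx = 0
Term by term:
  2·u·u_y = 4 A^{2} y^{3} + 2 A B y^{2} e^{y} + 4 A B y e^{y} + 2 B^{2} e^{2 y}
  -2·u^2·u_xx = 0
So the left-hand side equals
  4 A^{2} y^{3} + 2 A B y^{2} e^{y} + 4 A B y e^{y} + 2 B^{2} e^{2 y}
This must equal f(x, y) identically; expanded, f = 16 y^{3} - 8 y^{2} e^{y} - 16 y e^{y} + 8 e^{2 y}.
Matching coefficients of the independent functions:
  [y^{3}]:  4 A^{2} = 16
  [y e^{y}]:  4 A B = -16
  [y^{2} e^{y}]:  2 A B = -8
  [e^{2 y}]:  2 B^{2} = 8
These equations allow (A, B) = (-2, 2) or (2, -2).
Impose the point condition(s):
  u(0, 0) = -2  ⟹  B = -2
Only A = 2, B = -2 satisfies everything.
Hence u(x, y) = 2 y^{2} - 2 e^{y}.

Answer: u(x, y) = 2 y^{2} - 2 e^{y}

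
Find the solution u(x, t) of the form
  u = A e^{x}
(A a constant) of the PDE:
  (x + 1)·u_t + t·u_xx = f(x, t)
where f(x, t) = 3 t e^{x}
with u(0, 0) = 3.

Substitute the ansatz u = A e^{x} into the left-hand side.
Derivatives of the ansatz:
  u_t = 0
  u_xx = A e^{x}
Term by term:
  (x + 1)·u_t = 0
  t·u_xx = A t e^{x}
So the left-hand side equals
  A t e^{x}
This must equal f(x, t) = 3 t e^{x} identically.
Matching coefficients of the independent functions:
  [t e^{x}]:  A = 3
Solving: A = 3.
Check against the point condition:
  u(0, 0) = 3  ⟹  A = 3  ✓
Hence u(x, t) = 3 e^{x}.

Answer: u(x, t) = 3 e^{x}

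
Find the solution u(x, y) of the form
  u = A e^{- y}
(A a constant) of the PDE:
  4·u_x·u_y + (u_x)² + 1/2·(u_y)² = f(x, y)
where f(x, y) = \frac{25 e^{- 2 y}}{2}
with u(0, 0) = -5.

Answer: u(x, y) = - 5 e^{- y}

Derivation:
Substitute the ansatz u = A e^{- y} into the left-hand side.
Derivatives of the ansatz:
  u_x = 0
  u_y = - A e^{- y}
Term by term:
  4·u_x·u_y = 0
  (u_x)² = 0
  1/2·(u_y)² = \frac{A^{2} e^{- 2 y}}{2}
So the left-hand side equals
  \frac{A^{2} e^{- 2 y}}{2}
This must equal f(x, y) = \frac{25 e^{- 2 y}}{2} identically.
Matching coefficients of the independent functions:
  [e^{- 2 y}]:  \frac{A^{2}}{2} = \frac{25}{2}
These equations allow (A) = (-5) or (5).
Impose the point condition(s):
  u(0, 0) = -5  ⟹  A = -5
Only A = -5 satisfies everything.
Hence u(x, y) = - 5 e^{- y}.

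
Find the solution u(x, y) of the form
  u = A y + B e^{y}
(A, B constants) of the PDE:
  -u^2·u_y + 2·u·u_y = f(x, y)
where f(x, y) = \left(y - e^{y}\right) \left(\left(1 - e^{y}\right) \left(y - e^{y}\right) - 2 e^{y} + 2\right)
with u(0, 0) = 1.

Substitute the ansatz u = A y + B e^{y} into the left-hand side.
Derivatives of the ansatz:
  u_y = A + B e^{y}
Term by term:
  -u^2·u_y = - A^{3} y^{2} - A^{2} B y^{2} e^{y} - 2 A^{2} B y e^{y} - 2 A B^{2} y e^{2 y} - A B^{2} e^{2 y} - B^{3} e^{3 y}
  2·u·u_y = 2 A^{2} y + 2 A B y e^{y} + 2 A B e^{y} + 2 B^{2} e^{2 y}
So the left-hand side equals
  - A^{3} y^{2} - A^{2} B y^{2} e^{y} - 2 A^{2} B y e^{y} + 2 A^{2} y - 2 A B^{2} y e^{2 y} - A B^{2} e^{2 y} + 2 A B y e^{y} + 2 A B e^{y} - B^{3} e^{3 y} + 2 B^{2} e^{2 y}
This must equal f(x, y) identically; expanded, f = - y^{2} e^{y} + y^{2} + 2 y e^{2 y} - 4 y e^{y} + 2 y - e^{3 y} + 3 e^{2 y} - 2 e^{y}.
Matching coefficients of the independent functions:
  [y]:  2 A^{2} = 2
  [y^{2}]:  - A^{3} = 1
  [y e^{y}]:  - 2 A^{2} B + 2 A B = -4
  [y e^{2 y}]:  - 2 A B^{2} = 2
  [y^{2} e^{y}]:  - A^{2} B = -1
  [e^{y}]:  2 A B = -2
  [e^{2 y}]:  - A B^{2} + 2 B^{2} = 3
  [e^{3 y}]:  - B^{3} = -1
Solving: A = -1, B = 1.
Check against the point condition:
  u(0, 0) = 1  ⟹  B = 1  ✓
Hence u(x, y) = - y + e^{y}.

Answer: u(x, y) = - y + e^{y}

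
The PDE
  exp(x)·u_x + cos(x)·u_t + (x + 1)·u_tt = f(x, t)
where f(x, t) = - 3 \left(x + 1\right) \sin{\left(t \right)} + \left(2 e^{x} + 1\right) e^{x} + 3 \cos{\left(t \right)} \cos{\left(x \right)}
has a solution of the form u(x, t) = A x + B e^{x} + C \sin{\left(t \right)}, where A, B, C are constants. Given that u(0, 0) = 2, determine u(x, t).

Substitute the ansatz u = A x + B e^{x} + C \sin{\left(t \right)} into the left-hand side.
Derivatives of the ansatz:
  u_x = A + B e^{x}
  u_t = C \cos{\left(t \right)}
  u_tt = - C \sin{\left(t \right)}
Term by term:
  exp(x)·u_x = A e^{x} + B e^{2 x}
  cos(x)·u_t = C \cos{\left(t \right)} \cos{\left(x \right)}
  (x + 1)·u_tt = - C x \sin{\left(t \right)} - C \sin{\left(t \right)}
So the left-hand side equals
  A e^{x} + B e^{2 x} - C x \sin{\left(t \right)} - C \sin{\left(t \right)} + C \cos{\left(t \right)} \cos{\left(x \right)}
This must equal f(x, t) identically; expanded, f = - 3 x \sin{\left(t \right)} + 2 e^{2 x} + e^{x} - 3 \sin{\left(t \right)} + 3 \cos{\left(t \right)} \cos{\left(x \right)}.
Matching coefficients of the independent functions:
  [x \sin{\left(t \right)}, \sin{\left(t \right)}]:  - C = -3
  [\cos{\left(t \right)} \cos{\left(x \right)}]:  C = 3
  [e^{x}]:  A = 1
  [e^{2 x}]:  B = 2
Solving: A = 1, B = 2, C = 3.
Check against the point condition:
  u(0, 0) = 2  ⟹  B = 2  ✓
Hence u(x, t) = x + 2 e^{x} + 3 \sin{\left(t \right)}.

Answer: u(x, t) = x + 2 e^{x} + 3 \sin{\left(t \right)}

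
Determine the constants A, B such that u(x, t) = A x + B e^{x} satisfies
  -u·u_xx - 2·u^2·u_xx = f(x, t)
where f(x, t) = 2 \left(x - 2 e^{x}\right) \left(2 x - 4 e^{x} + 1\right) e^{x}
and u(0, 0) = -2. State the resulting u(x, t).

Answer: u(x, t) = x - 2 e^{x}

Derivation:
Substitute the ansatz u = A x + B e^{x} into the left-hand side.
Derivatives of the ansatz:
  u_xx = B e^{x}
Term by term:
  -u·u_xx = - A B x e^{x} - B^{2} e^{2 x}
  -2·u^2·u_xx = - 2 A^{2} B x^{2} e^{x} - 4 A B^{2} x e^{2 x} - 2 B^{3} e^{3 x}
So the left-hand side equals
  - 2 A^{2} B x^{2} e^{x} - 4 A B^{2} x e^{2 x} - A B x e^{x} - 2 B^{3} e^{3 x} - B^{2} e^{2 x}
This must equal f(x, t) identically; expanded, f = 4 x^{2} e^{x} - 16 x e^{2 x} + 2 x e^{x} + 16 e^{3 x} - 4 e^{2 x}.
Matching coefficients of the independent functions:
  [x e^{x}]:  - A B = 2
  [x e^{2 x}]:  - 4 A B^{2} = -16
  [x^{2} e^{x}]:  - 2 A^{2} B = 4
  [e^{2 x}]:  - B^{2} = -4
  [e^{3 x}]:  - 2 B^{3} = 16
Solving: A = 1, B = -2.
Check against the point condition:
  u(0, 0) = -2  ⟹  B = -2  ✓
Hence u(x, t) = x - 2 e^{x}.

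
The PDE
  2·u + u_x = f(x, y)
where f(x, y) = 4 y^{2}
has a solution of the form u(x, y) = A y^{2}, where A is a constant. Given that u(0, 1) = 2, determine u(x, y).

Substitute the ansatz u = A y^{2} into the left-hand side.
Derivatives of the ansatz:
  u_x = 0
Term by term:
  2·u = 2 A y^{2}
  u_x = 0
So the left-hand side equals
  2 A y^{2}
This must equal f(x, y) = 4 y^{2} identically.
Matching coefficients of the independent functions:
  [y^{2}]:  2 A = 4
Solving: A = 2.
Check against the point condition:
  u(0, 1) = 2  ⟹  A = 2  ✓
Hence u(x, y) = 2 y^{2}.

Answer: u(x, y) = 2 y^{2}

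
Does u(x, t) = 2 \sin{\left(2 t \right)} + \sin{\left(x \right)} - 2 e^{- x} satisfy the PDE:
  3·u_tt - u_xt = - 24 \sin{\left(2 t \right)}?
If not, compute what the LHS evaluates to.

Evaluate each term of the left-hand side for u = 2 \sin{\left(2 t \right)} + \sin{\left(x \right)} - 2 e^{- x}.
Derivatives:
  u_tt = - 8 \sin{\left(2 t \right)}
  u_xt = 0
Terms:
  3·u_tt = - 24 \sin{\left(2 t \right)}
  -u_xt = 0
Sum: LHS = - 24 \sin{\left(2 t \right)}
This is exactly the given right-hand side, so u is a solution.

Answer: Yes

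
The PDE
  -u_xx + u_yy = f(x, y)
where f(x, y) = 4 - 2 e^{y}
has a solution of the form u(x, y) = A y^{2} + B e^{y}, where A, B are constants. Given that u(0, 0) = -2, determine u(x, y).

Substitute the ansatz u = A y^{2} + B e^{y} into the left-hand side.
Derivatives of the ansatz:
  u_xx = 0
  u_yy = 2 A + B e^{y}
Term by term:
  -u_xx = 0
  u_yy = 2 A + B e^{y}
So the left-hand side equals
  2 A + B e^{y}
This must equal f(x, y) = 4 - 2 e^{y} identically.
Matching coefficients of the independent functions:
  [constant term]:  2 A = 4
  [e^{y}]:  B = -2
Solving: A = 2, B = -2.
Check against the point condition:
  u(0, 0) = -2  ⟹  B = -2  ✓
Hence u(x, y) = 2 y^{2} - 2 e^{y}.

Answer: u(x, y) = 2 y^{2} - 2 e^{y}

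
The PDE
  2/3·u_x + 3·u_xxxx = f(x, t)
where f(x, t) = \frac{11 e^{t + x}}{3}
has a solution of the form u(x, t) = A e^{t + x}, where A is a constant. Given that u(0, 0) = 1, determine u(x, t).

Substitute the ansatz u = A e^{t + x} into the left-hand side.
Derivatives of the ansatz:
  u_x = A e^{t} e^{x}
  u_xxxx = A e^{t} e^{x}
Term by term:
  2/3·u_x = \frac{2 A e^{t} e^{x}}{3}
  3·u_xxxx = 3 A e^{t} e^{x}
So the left-hand side equals
  \frac{11 A e^{t} e^{x}}{3}
This must equal f(x, t) identically; expanded, f = \frac{11 e^{t} e^{x}}{3}.
Matching coefficients of the independent functions:
  [e^{t} e^{x}]:  \frac{11 A}{3} = \frac{11}{3}
Solving: A = 1.
Check against the point condition:
  u(0, 0) = 1  ⟹  A = 1  ✓
Hence u(x, t) = e^{t + x}.

Answer: u(x, t) = e^{t + x}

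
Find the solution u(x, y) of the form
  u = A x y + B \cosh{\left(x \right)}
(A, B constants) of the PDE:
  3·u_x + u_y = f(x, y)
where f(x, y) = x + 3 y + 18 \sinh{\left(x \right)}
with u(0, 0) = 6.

Substitute the ansatz u = A x y + B \cosh{\left(x \right)} into the left-hand side.
Derivatives of the ansatz:
  u_x = A y + B \sinh{\left(x \right)}
  u_y = A x
Term by term:
  3·u_x = 3 A y + 3 B \sinh{\left(x \right)}
  u_y = A x
So the left-hand side equals
  A x + 3 A y + 3 B \sinh{\left(x \right)}
This must equal f(x, y) = x + 3 y + 18 \sinh{\left(x \right)} identically.
Matching coefficients of the independent functions:
  [x]:  A = 1
  [y]:  3 A = 3
  [\sinh{\left(x \right)}]:  3 B = 18
Solving: A = 1, B = 6.
Check against the point condition:
  u(0, 0) = 6  ⟹  B = 6  ✓
Hence u(x, y) = x y + 6 \cosh{\left(x \right)}.

Answer: u(x, y) = x y + 6 \cosh{\left(x \right)}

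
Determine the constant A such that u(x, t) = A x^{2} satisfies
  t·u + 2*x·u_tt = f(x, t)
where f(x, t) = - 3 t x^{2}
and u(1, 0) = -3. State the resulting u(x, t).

Answer: u(x, t) = - 3 x^{2}

Derivation:
Substitute the ansatz u = A x^{2} into the left-hand side.
Derivatives of the ansatz:
  u_tt = 0
Term by term:
  t·u = A t x^{2}
  2*x·u_tt = 0
So the left-hand side equals
  A t x^{2}
This must equal f(x, t) = - 3 t x^{2} identically.
Matching coefficients of the independent functions:
  [t x^{2}]:  A = -3
Solving: A = -3.
Check against the point condition:
  u(1, 0) = -3  ⟹  A = -3  ✓
Hence u(x, t) = - 3 x^{2}.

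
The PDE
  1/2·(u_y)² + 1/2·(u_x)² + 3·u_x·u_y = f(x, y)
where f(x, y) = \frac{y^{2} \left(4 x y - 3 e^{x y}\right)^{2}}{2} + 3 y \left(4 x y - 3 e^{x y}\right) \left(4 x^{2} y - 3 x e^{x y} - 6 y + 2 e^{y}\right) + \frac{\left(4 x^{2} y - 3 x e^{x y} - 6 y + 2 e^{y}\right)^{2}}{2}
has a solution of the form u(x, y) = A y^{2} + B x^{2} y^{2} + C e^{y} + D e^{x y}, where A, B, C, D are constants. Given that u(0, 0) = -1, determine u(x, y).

Substitute the ansatz u = A y^{2} + B x^{2} y^{2} + C e^{y} + D e^{x y} into the left-hand side.
Derivatives of the ansatz:
  u_y = 2 A y + 2 B x^{2} y + C e^{y} + D x e^{x y}
  u_x = 2 B x y^{2} + D y e^{x y}
Term by term:
  1/2·(u_y)² = 2 A^{2} y^{2} + 4 A B x^{2} y^{2} + 2 A C y e^{y} + 2 A D x y e^{x y} + 2 B^{2} x^{4} y^{2} + 2 B C x^{2} y e^{y} + 2 B D x^{3} y e^{x y} + \frac{C^{2} e^{2 y}}{2} + C D x e^{y} e^{x y} + \frac{D^{2} x^{2} e^{2 x y}}{2}
  1/2·(u_x)² = 2 B^{2} x^{2} y^{4} + 2 B D x y^{3} e^{x y} + \frac{D^{2} y^{2} e^{2 x y}}{2}
  3·u_x·u_y = 12 A B x y^{3} + 6 A D y^{2} e^{x y} + 12 B^{2} x^{3} y^{3} + 6 B C x y^{2} e^{y} + 12 B D x^{2} y^{2} e^{x y} + 3 C D y e^{y} e^{x y} + 3 D^{2} x y e^{2 x y}
So the left-hand side equals
  2 A^{2} y^{2} + 4 A B x^{2} y^{2} + 12 A B x y^{3} + 2 A C y e^{y} + 2 A D x y e^{x y} + 6 A D y^{2} e^{x y} + 2 B^{2} x^{4} y^{2} + 12 B^{2} x^{3} y^{3} + 2 B^{2} x^{2} y^{4} + 2 B C x^{2} y e^{y} + 6 B C x y^{2} e^{y} + 2 B D x^{3} y e^{x y} + 12 B D x^{2} y^{2} e^{x y} + 2 B D x y^{3} e^{x y} + \frac{C^{2} e^{2 y}}{2} + C D x e^{y} e^{x y} + 3 C D y e^{y} e^{x y} + \frac{D^{2} x^{2} e^{2 x y}}{2} + 3 D^{2} x y e^{2 x y} + \frac{D^{2} y^{2} e^{2 x y}}{2}
This must equal f(x, y) identically; expanded, f = 8 x^{4} y^{2} + 48 x^{3} y^{3} - 12 x^{3} y e^{x y} + 8 x^{2} y^{4} - 72 x^{2} y^{2} e^{x y} - 24 x^{2} y^{2} + 8 x^{2} y e^{y} + \frac{9 x^{2} e^{2 x y}}{2} - 12 x y^{3} e^{x y} - 72 x y^{3} + 24 x y^{2} e^{y} + 27 x y e^{2 x y} + 18 x y e^{x y} - 6 x e^{y} e^{x y} + \frac{9 y^{2} e^{2 x y}}{2} + 54 y^{2} e^{x y} + 18 y^{2} - 18 y e^{y} e^{x y} - 12 y e^{y} + 2 e^{2 y}.
Matching coefficients of the independent functions:
(each divided by its leading coefficient; functions giving the same equation are listed together)
  [y^{2}]:  A^{2} - 9 = 0
  [x y^{3}, x^{2} y^{2}]:  A B + 6 = 0
  [x^{2} y^{4}, x^{3} y^{3}, x^{4} y^{2}]:  B^{2} - 4 = 0
  [x^{2} e^{2 x y}, y^{2} e^{2 x y}, x y e^{2 x y}]:  D^{2} - 9 = 0
  [y e^{y}]:  A C + 6 = 0
  [y^{2} e^{x y}, x y e^{x y}]:  A D - 9 = 0
  [x y^{2} e^{y}, x^{2} y e^{y}]:  B C - 4 = 0
  [x y^{3} e^{x y}, x^{2} y^{2} e^{x y}, x^{3} y e^{x y}]:  B D + 6 = 0
  [x e^{y} e^{x y}, y e^{y} e^{x y}]:  C D + 6 = 0
  [e^{2 y}]:  C^{2} - 4 = 0
These equations allow (A, B, C, D) = (-3, 2, 2, -3) or (3, -2, -2, 3).
Impose the point condition(s):
  u(0, 0) = -1  ⟹  C + D = -1
Only A = -3, B = 2, C = 2, D = -3 satisfies everything.
Hence u(x, y) = 2 x^{2} y^{2} - 3 y^{2} + 2 e^{y} - 3 e^{x y}.

Answer: u(x, y) = 2 x^{2} y^{2} - 3 y^{2} + 2 e^{y} - 3 e^{x y}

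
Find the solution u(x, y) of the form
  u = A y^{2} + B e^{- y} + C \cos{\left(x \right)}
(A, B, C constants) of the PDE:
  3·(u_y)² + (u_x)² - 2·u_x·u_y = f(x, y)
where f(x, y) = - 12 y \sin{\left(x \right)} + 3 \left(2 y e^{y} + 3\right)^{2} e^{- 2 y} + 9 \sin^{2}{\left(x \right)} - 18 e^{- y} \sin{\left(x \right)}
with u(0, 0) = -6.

Substitute the ansatz u = A y^{2} + B e^{- y} + C \cos{\left(x \right)} into the left-hand side.
Derivatives of the ansatz:
  u_y = 2 A y - B e^{- y}
  u_x = - C \sin{\left(x \right)}
Term by term:
  3·(u_y)² = 12 A^{2} y^{2} - 12 A B y e^{- y} + 3 B^{2} e^{- 2 y}
  (u_x)² = C^{2} \sin^{2}{\left(x \right)}
  -2·u_x·u_y = 4 A C y \sin{\left(x \right)} - 2 B C e^{- y} \sin{\left(x \right)}
So the left-hand side equals
  12 A^{2} y^{2} - 12 A B y e^{- y} + 4 A C y \sin{\left(x \right)} + 3 B^{2} e^{- 2 y} - 2 B C e^{- y} \sin{\left(x \right)} + C^{2} \sin^{2}{\left(x \right)}
This must equal f(x, y) identically; expanded, f = 12 y^{2} - 12 y \sin{\left(x \right)} + 36 y e^{- y} + 9 \sin^{2}{\left(x \right)} - 18 e^{- y} \sin{\left(x \right)} + 27 e^{- 2 y}.
Matching coefficients of the independent functions:
  [y^{2}]:  12 A^{2} = 12
  [y e^{- y}]:  - 12 A B = 36
  [y \sin{\left(x \right)}]:  4 A C = -12
  [e^{- y} \sin{\left(x \right)}]:  - 2 B C = -18
  [e^{- 2 y}]:  3 B^{2} = 27
  [\sin^{2}{\left(x \right)}]:  C^{2} = 9
These equations allow (A, B, C) = (-1, 3, 3) or (1, -3, -3).
Impose the point condition(s):
  u(0, 0) = -6  ⟹  B + C = -6
Only A = 1, B = -3, C = -3 satisfies everything.
Hence u(x, y) = y^{2} - 3 \cos{\left(x \right)} - 3 e^{- y}.

Answer: u(x, y) = y^{2} - 3 \cos{\left(x \right)} - 3 e^{- y}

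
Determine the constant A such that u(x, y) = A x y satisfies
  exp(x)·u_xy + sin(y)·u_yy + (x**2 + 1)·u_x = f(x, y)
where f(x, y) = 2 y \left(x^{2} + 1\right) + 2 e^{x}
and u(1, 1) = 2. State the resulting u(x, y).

Answer: u(x, y) = 2 x y

Derivation:
Substitute the ansatz u = A x y into the left-hand side.
Derivatives of the ansatz:
  u_xy = A
  u_yy = 0
  u_x = A y
Term by term:
  exp(x)·u_xy = A e^{x}
  sin(y)·u_yy = 0
  (x**2 + 1)·u_x = A x^{2} y + A y
So the left-hand side equals
  A x^{2} y + A y + A e^{x}
This must equal f(x, y) = 2 y \left(x^{2} + 1\right) + 2 e^{x} identically.
Matching coefficients of the independent functions:
  [y, x^{2} y, e^{x}]:  A = 2
Solving: A = 2.
Check against the point condition:
  u(1, 1) = 2  ⟹  A = 2  ✓
Hence u(x, y) = 2 x y.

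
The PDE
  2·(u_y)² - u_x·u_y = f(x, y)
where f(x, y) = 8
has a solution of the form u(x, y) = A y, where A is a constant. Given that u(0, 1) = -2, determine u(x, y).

Substitute the ansatz u = A y into the left-hand side.
Derivatives of the ansatz:
  u_y = A
  u_x = 0
Term by term:
  2·(u_y)² = 2 A^{2}
  -u_x·u_y = 0
So the left-hand side equals
  2 A^{2}
This must equal f(x, y) = 8 identically.
Matching coefficients of the independent functions:
  [constant term]:  2 A^{2} = 8
These equations allow (A) = (-2) or (2).
Impose the point condition(s):
  u(0, 1) = -2  ⟹  A = -2
Only A = -2 satisfies everything.
Hence u(x, y) = - 2 y.

Answer: u(x, y) = - 2 y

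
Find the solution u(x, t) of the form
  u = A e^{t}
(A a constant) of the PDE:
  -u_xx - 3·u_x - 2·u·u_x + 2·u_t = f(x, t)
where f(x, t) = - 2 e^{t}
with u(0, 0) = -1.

Answer: u(x, t) = - e^{t}

Derivation:
Substitute the ansatz u = A e^{t} into the left-hand side.
Derivatives of the ansatz:
  u_xx = 0
  u_x = 0
  u_t = A e^{t}
Term by term:
  -u_xx = 0
  -3·u_x = 0
  -2·u·u_x = 0
  2·u_t = 2 A e^{t}
So the left-hand side equals
  2 A e^{t}
This must equal f(x, t) = - 2 e^{t} identically.
Matching coefficients of the independent functions:
  [e^{t}]:  2 A = -2
Solving: A = -1.
Check against the point condition:
  u(0, 0) = -1  ⟹  A = -1  ✓
Hence u(x, t) = - e^{t}.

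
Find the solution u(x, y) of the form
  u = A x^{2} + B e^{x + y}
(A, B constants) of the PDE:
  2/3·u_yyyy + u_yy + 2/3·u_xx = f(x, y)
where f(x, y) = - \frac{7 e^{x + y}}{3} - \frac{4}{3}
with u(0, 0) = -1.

Substitute the ansatz u = A x^{2} + B e^{x + y} into the left-hand side.
Derivatives of the ansatz:
  u_yyyy = B e^{x} e^{y}
  u_yy = B e^{x} e^{y}
  u_xx = 2 A + B e^{x} e^{y}
Term by term:
  2/3·u_yyyy = \frac{2 B e^{x} e^{y}}{3}
  u_yy = B e^{x} e^{y}
  2/3·u_xx = \frac{4 A}{3} + \frac{2 B e^{x} e^{y}}{3}
So the left-hand side equals
  \frac{4 A}{3} + \frac{7 B e^{x} e^{y}}{3}
This must equal f(x, y) identically; expanded, f = - \frac{7 e^{x} e^{y}}{3} - \frac{4}{3}.
Matching coefficients of the independent functions:
  [constant term]:  \frac{4 A}{3} = - \frac{4}{3}
  [e^{x} e^{y}]:  \frac{7 B}{3} = - \frac{7}{3}
Solving: A = -1, B = -1.
Check against the point condition:
  u(0, 0) = -1  ⟹  B = -1  ✓
Hence u(x, y) = - x^{2} - e^{x + y}.

Answer: u(x, y) = - x^{2} - e^{x + y}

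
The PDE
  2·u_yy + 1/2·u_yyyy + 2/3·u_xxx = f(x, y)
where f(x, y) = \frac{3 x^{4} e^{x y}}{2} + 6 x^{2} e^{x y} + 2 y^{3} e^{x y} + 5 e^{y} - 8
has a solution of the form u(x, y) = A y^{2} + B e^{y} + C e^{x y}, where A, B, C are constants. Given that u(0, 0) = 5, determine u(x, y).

Answer: u(x, y) = - 2 y^{2} + 2 e^{y} + 3 e^{x y}

Derivation:
Substitute the ansatz u = A y^{2} + B e^{y} + C e^{x y} into the left-hand side.
Derivatives of the ansatz:
  u_yy = 2 A + B e^{y} + C x^{2} e^{x y}
  u_yyyy = B e^{y} + C x^{4} e^{x y}
  u_xxx = C y^{3} e^{x y}
Term by term:
  2·u_yy = 4 A + 2 B e^{y} + 2 C x^{2} e^{x y}
  1/2·u_yyyy = \frac{B e^{y}}{2} + \frac{C x^{4} e^{x y}}{2}
  2/3·u_xxx = \frac{2 C y^{3} e^{x y}}{3}
So the left-hand side equals
  4 A + \frac{5 B e^{y}}{2} + \frac{C x^{4} e^{x y}}{2} + 2 C x^{2} e^{x y} + \frac{2 C y^{3} e^{x y}}{3}
This must equal f(x, y) = \frac{3 x^{4} e^{x y}}{2} + 6 x^{2} e^{x y} + 2 y^{3} e^{x y} + 5 e^{y} - 8 identically.
Matching coefficients of the independent functions:
  [constant term]:  4 A = -8
  [x^{2} e^{x y}]:  2 C = 6
  [x^{4} e^{x y}]:  \frac{C}{2} = \frac{3}{2}
  [y^{3} e^{x y}]:  \frac{2 C}{3} = 2
  [e^{y}]:  \frac{5 B}{2} = 5
Solving: A = -2, B = 2, C = 3.
Check against the point condition:
  u(0, 0) = 5  ⟹  B + C = 5  ✓
Hence u(x, y) = - 2 y^{2} + 2 e^{y} + 3 e^{x y}.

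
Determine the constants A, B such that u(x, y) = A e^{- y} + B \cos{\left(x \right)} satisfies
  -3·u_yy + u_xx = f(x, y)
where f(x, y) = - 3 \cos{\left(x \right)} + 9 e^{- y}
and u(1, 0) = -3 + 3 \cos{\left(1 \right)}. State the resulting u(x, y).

Substitute the ansatz u = A e^{- y} + B \cos{\left(x \right)} into the left-hand side.
Derivatives of the ansatz:
  u_yy = A e^{- y}
  u_xx = - B \cos{\left(x \right)}
Term by term:
  -3·u_yy = - 3 A e^{- y}
  u_xx = - B \cos{\left(x \right)}
So the left-hand side equals
  - 3 A e^{- y} - B \cos{\left(x \right)}
This must equal f(x, y) = - 3 \cos{\left(x \right)} + 9 e^{- y} identically.
Matching coefficients of the independent functions:
  [e^{- y}]:  - 3 A = 9
  [\cos{\left(x \right)}]:  - B = -3
Solving: A = -3, B = 3.
Check against the point condition:
  u(1, 0) = -3 + 3 \cos{\left(1 \right)}  ⟹  A + B \cos{\left(1 \right)} = -3 + 3 \cos{\left(1 \right)}  ✓
Hence u(x, y) = 3 \cos{\left(x \right)} - 3 e^{- y}.

Answer: u(x, y) = 3 \cos{\left(x \right)} - 3 e^{- y}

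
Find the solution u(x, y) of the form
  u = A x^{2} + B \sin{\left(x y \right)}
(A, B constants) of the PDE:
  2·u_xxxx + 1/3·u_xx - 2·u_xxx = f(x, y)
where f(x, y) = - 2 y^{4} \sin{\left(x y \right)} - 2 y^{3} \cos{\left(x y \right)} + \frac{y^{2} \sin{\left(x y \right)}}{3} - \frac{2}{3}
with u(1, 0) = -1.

Substitute the ansatz u = A x^{2} + B \sin{\left(x y \right)} into the left-hand side.
Derivatives of the ansatz:
  u_xxxx = B y^{4} \sin{\left(x y \right)}
  u_xx = 2 A - B y^{2} \sin{\left(x y \right)}
  u_xxx = - B y^{3} \cos{\left(x y \right)}
Term by term:
  2·u_xxxx = 2 B y^{4} \sin{\left(x y \right)}
  1/3·u_xx = \frac{2 A}{3} - \frac{B y^{2} \sin{\left(x y \right)}}{3}
  -2·u_xxx = 2 B y^{3} \cos{\left(x y \right)}
So the left-hand side equals
  \frac{2 A}{3} + 2 B y^{4} \sin{\left(x y \right)} + 2 B y^{3} \cos{\left(x y \right)} - \frac{B y^{2} \sin{\left(x y \right)}}{3}
This must equal f(x, y) = - 2 y^{4} \sin{\left(x y \right)} - 2 y^{3} \cos{\left(x y \right)} + \frac{y^{2} \sin{\left(x y \right)}}{3} - \frac{2}{3} identically.
Matching coefficients of the independent functions:
  [constant term]:  \frac{2 A}{3} = - \frac{2}{3}
  [y^{2} \sin{\left(x y \right)}]:  - \frac{B}{3} = \frac{1}{3}
  [y^{3} \cos{\left(x y \right)}, y^{4} \sin{\left(x y \right)}]:  2 B = -2
Solving: A = -1, B = -1.
Check against the point condition:
  u(1, 0) = -1  ⟹  A = -1  ✓
Hence u(x, y) = - x^{2} - \sin{\left(x y \right)}.

Answer: u(x, y) = - x^{2} - \sin{\left(x y \right)}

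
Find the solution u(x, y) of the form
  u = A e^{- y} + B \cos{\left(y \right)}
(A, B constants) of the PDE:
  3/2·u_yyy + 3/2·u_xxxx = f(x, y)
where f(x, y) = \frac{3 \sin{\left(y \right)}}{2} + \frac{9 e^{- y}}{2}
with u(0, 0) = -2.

Substitute the ansatz u = A e^{- y} + B \cos{\left(y \right)} into the left-hand side.
Derivatives of the ansatz:
  u_yyy = - A e^{- y} + B \sin{\left(y \right)}
  u_xxxx = 0
Term by term:
  3/2·u_yyy = - \frac{3 A e^{- y}}{2} + \frac{3 B \sin{\left(y \right)}}{2}
  3/2·u_xxxx = 0
So the left-hand side equals
  - \frac{3 A e^{- y}}{2} + \frac{3 B \sin{\left(y \right)}}{2}
This must equal f(x, y) = \frac{3 \sin{\left(y \right)}}{2} + \frac{9 e^{- y}}{2} identically.
Matching coefficients of the independent functions:
  [e^{- y}]:  - \frac{3 A}{2} = \frac{9}{2}
  [\sin{\left(y \right)}]:  \frac{3 B}{2} = \frac{3}{2}
Solving: A = -3, B = 1.
Check against the point condition:
  u(0, 0) = -2  ⟹  A + B = -2  ✓
Hence u(x, y) = \cos{\left(y \right)} - 3 e^{- y}.

Answer: u(x, y) = \cos{\left(y \right)} - 3 e^{- y}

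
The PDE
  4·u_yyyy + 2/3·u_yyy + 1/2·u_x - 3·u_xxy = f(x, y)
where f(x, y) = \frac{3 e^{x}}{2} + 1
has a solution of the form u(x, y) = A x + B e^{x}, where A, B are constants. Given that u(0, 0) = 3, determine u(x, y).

Substitute the ansatz u = A x + B e^{x} into the left-hand side.
Derivatives of the ansatz:
  u_yyyy = 0
  u_yyy = 0
  u_x = A + B e^{x}
  u_xxy = 0
Term by term:
  4·u_yyyy = 0
  2/3·u_yyy = 0
  1/2·u_x = \frac{A}{2} + \frac{B e^{x}}{2}
  -3·u_xxy = 0
So the left-hand side equals
  \frac{A}{2} + \frac{B e^{x}}{2}
This must equal f(x, y) = \frac{3 e^{x}}{2} + 1 identically.
Matching coefficients of the independent functions:
  [constant term]:  \frac{A}{2} = 1
  [e^{x}]:  \frac{B}{2} = \frac{3}{2}
Solving: A = 2, B = 3.
Check against the point condition:
  u(0, 0) = 3  ⟹  B = 3  ✓
Hence u(x, y) = 2 x + 3 e^{x}.

Answer: u(x, y) = 2 x + 3 e^{x}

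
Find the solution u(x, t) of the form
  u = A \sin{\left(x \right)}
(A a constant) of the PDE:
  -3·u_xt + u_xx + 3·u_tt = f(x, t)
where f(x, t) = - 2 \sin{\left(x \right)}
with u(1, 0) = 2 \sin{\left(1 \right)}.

Substitute the ansatz u = A \sin{\left(x \right)} into the left-hand side.
Derivatives of the ansatz:
  u_xt = 0
  u_xx = - A \sin{\left(x \right)}
  u_tt = 0
Term by term:
  -3·u_xt = 0
  u_xx = - A \sin{\left(x \right)}
  3·u_tt = 0
So the left-hand side equals
  - A \sin{\left(x \right)}
This must equal f(x, t) = - 2 \sin{\left(x \right)} identically.
Matching coefficients of the independent functions:
  [\sin{\left(x \right)}]:  - A = -2
Solving: A = 2.
Check against the point condition:
  u(1, 0) = 2 \sin{\left(1 \right)}  ⟹  A \sin{\left(1 \right)} = 2 \sin{\left(1 \right)}  ✓
Hence u(x, t) = 2 \sin{\left(x \right)}.

Answer: u(x, t) = 2 \sin{\left(x \right)}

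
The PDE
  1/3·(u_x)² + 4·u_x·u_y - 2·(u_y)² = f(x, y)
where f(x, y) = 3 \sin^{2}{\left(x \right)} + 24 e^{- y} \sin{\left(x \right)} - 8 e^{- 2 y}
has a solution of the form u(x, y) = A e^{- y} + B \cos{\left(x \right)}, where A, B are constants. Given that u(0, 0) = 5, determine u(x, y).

Answer: u(x, y) = 3 \cos{\left(x \right)} + 2 e^{- y}

Derivation:
Substitute the ansatz u = A e^{- y} + B \cos{\left(x \right)} into the left-hand side.
Derivatives of the ansatz:
  u_x = - B \sin{\left(x \right)}
  u_y = - A e^{- y}
Term by term:
  1/3·(u_x)² = \frac{B^{2} \sin^{2}{\left(x \right)}}{3}
  4·u_x·u_y = 4 A B e^{- y} \sin{\left(x \right)}
  -2·(u_y)² = - 2 A^{2} e^{- 2 y}
So the left-hand side equals
  - 2 A^{2} e^{- 2 y} + 4 A B e^{- y} \sin{\left(x \right)} + \frac{B^{2} \sin^{2}{\left(x \right)}}{3}
This must equal f(x, y) = 3 \sin^{2}{\left(x \right)} + 24 e^{- y} \sin{\left(x \right)} - 8 e^{- 2 y} identically.
Matching coefficients of the independent functions:
  [e^{- y} \sin{\left(x \right)}]:  4 A B = 24
  [e^{- 2 y}]:  - 2 A^{2} = -8
  [\sin^{2}{\left(x \right)}]:  \frac{B^{2}}{3} = 3
These equations allow (A, B) = (-2, -3) or (2, 3).
Impose the point condition(s):
  u(0, 0) = 5  ⟹  A + B = 5
Only A = 2, B = 3 satisfies everything.
Hence u(x, y) = 3 \cos{\left(x \right)} + 2 e^{- y}.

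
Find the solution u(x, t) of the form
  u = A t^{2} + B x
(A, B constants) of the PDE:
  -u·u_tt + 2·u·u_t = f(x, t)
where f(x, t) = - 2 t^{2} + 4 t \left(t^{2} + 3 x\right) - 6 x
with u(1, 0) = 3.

Substitute the ansatz u = A t^{2} + B x into the left-hand side.
Derivatives of the ansatz:
  u_tt = 2 A
  u_t = 2 A t
Term by term:
  -u·u_tt = - 2 A^{2} t^{2} - 2 A B x
  2·u·u_t = 4 A^{2} t^{3} + 4 A B t x
So the left-hand side equals
  4 A^{2} t^{3} - 2 A^{2} t^{2} + 4 A B t x - 2 A B x
This must equal f(x, t) identically; expanded, f = 4 t^{3} - 2 t^{2} + 12 t x - 6 x.
Matching coefficients of the independent functions:
  [t^{2}]:  - 2 A^{2} = -2
  [t^{3}]:  4 A^{2} = 4
  [x]:  - 2 A B = -6
  [t x]:  4 A B = 12
These equations allow (A, B) = (-1, -3) or (1, 3).
Impose the point condition(s):
  u(1, 0) = 3  ⟹  B = 3
Only A = 1, B = 3 satisfies everything.
Hence u(x, t) = t^{2} + 3 x.

Answer: u(x, t) = t^{2} + 3 x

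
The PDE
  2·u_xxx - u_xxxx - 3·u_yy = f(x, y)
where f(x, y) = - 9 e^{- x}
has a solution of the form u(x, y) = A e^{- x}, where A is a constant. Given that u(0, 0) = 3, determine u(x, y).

Substitute the ansatz u = A e^{- x} into the left-hand side.
Derivatives of the ansatz:
  u_xxx = - A e^{- x}
  u_xxxx = A e^{- x}
  u_yy = 0
Term by term:
  2·u_xxx = - 2 A e^{- x}
  -u_xxxx = - A e^{- x}
  -3·u_yy = 0
So the left-hand side equals
  - 3 A e^{- x}
This must equal f(x, y) = - 9 e^{- x} identically.
Matching coefficients of the independent functions:
  [e^{- x}]:  - 3 A = -9
Solving: A = 3.
Check against the point condition:
  u(0, 0) = 3  ⟹  A = 3  ✓
Hence u(x, y) = 3 e^{- x}.

Answer: u(x, y) = 3 e^{- x}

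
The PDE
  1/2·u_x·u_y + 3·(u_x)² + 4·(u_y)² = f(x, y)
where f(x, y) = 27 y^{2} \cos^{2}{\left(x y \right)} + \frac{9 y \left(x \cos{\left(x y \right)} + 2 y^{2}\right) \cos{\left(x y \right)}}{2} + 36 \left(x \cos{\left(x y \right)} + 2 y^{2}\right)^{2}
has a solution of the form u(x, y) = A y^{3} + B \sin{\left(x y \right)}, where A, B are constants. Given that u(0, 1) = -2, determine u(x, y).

Substitute the ansatz u = A y^{3} + B \sin{\left(x y \right)} into the left-hand side.
Derivatives of the ansatz:
  u_x = B y \cos{\left(x y \right)}
  u_y = 3 A y^{2} + B x \cos{\left(x y \right)}
Term by term:
  1/2·u_x·u_y = \frac{3 A B y^{3} \cos{\left(x y \right)}}{2} + \frac{B^{2} x y \cos^{2}{\left(x y \right)}}{2}
  3·(u_x)² = 3 B^{2} y^{2} \cos^{2}{\left(x y \right)}
  4·(u_y)² = 36 A^{2} y^{4} + 24 A B x y^{2} \cos{\left(x y \right)} + 4 B^{2} x^{2} \cos^{2}{\left(x y \right)}
So the left-hand side equals
  36 A^{2} y^{4} + 24 A B x y^{2} \cos{\left(x y \right)} + \frac{3 A B y^{3} \cos{\left(x y \right)}}{2} + 4 B^{2} x^{2} \cos^{2}{\left(x y \right)} + \frac{B^{2} x y \cos^{2}{\left(x y \right)}}{2} + 3 B^{2} y^{2} \cos^{2}{\left(x y \right)}
This must equal f(x, y) identically; expanded, f = 36 x^{2} \cos^{2}{\left(x y \right)} + 144 x y^{2} \cos{\left(x y \right)} + \frac{9 x y \cos^{2}{\left(x y \right)}}{2} + 144 y^{4} + 9 y^{3} \cos{\left(x y \right)} + 27 y^{2} \cos^{2}{\left(x y \right)}.
Matching coefficients of the independent functions:
  [y^{4}]:  36 A^{2} = 144
  [x^{2} \cos^{2}{\left(x y \right)}]:  4 B^{2} = 36
  [y^{2} \cos^{2}{\left(x y \right)}]:  3 B^{2} = 27
  [y^{3} \cos{\left(x y \right)}]:  \frac{3 A B}{2} = 9
  [x y \cos^{2}{\left(x y \right)}]:  \frac{B^{2}}{2} = \frac{9}{2}
  [x y^{2} \cos{\left(x y \right)}]:  24 A B = 144
These equations allow (A, B) = (-2, -3) or (2, 3).
Impose the point condition(s):
  u(0, 1) = -2  ⟹  A = -2
Only A = -2, B = -3 satisfies everything.
Hence u(x, y) = - 2 y^{3} - 3 \sin{\left(x y \right)}.

Answer: u(x, y) = - 2 y^{3} - 3 \sin{\left(x y \right)}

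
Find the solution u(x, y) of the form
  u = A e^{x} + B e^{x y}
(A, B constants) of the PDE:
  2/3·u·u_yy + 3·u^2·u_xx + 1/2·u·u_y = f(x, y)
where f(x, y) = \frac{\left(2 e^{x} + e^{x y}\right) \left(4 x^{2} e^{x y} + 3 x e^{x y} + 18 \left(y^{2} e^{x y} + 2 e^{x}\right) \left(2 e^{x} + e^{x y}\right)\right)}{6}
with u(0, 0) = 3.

Answer: u(x, y) = 2 e^{x} + e^{x y}

Derivation:
Substitute the ansatz u = A e^{x} + B e^{x y} into the left-hand side.
Derivatives of the ansatz:
  u_yy = B x^{2} e^{x y}
  u_xx = A e^{x} + B y^{2} e^{x y}
  u_y = B x e^{x y}
Term by term:
  2/3·u·u_yy = \frac{2 A B x^{2} e^{x} e^{x y}}{3} + \frac{2 B^{2} x^{2} e^{2 x y}}{3}
  3·u^2·u_xx = 3 A^{3} e^{3 x} + 3 A^{2} B y^{2} e^{2 x} e^{x y} + 6 A^{2} B e^{2 x} e^{x y} + 6 A B^{2} y^{2} e^{x} e^{2 x y} + 3 A B^{2} e^{x} e^{2 x y} + 3 B^{3} y^{2} e^{3 x y}
  1/2·u·u_y = \frac{A B x e^{x} e^{x y}}{2} + \frac{B^{2} x e^{2 x y}}{2}
So the left-hand side equals
  3 A^{3} e^{3 x} + 3 A^{2} B y^{2} e^{2 x} e^{x y} + 6 A^{2} B e^{2 x} e^{x y} + 6 A B^{2} y^{2} e^{x} e^{2 x y} + 3 A B^{2} e^{x} e^{2 x y} + \frac{2 A B x^{2} e^{x} e^{x y}}{3} + \frac{A B x e^{x} e^{x y}}{2} + 3 B^{3} y^{2} e^{3 x y} + \frac{2 B^{2} x^{2} e^{2 x y}}{3} + \frac{B^{2} x e^{2 x y}}{2}
This must equal f(x, y) identically; expanded, f = \frac{4 x^{2} e^{x} e^{x y}}{3} + \frac{2 x^{2} e^{2 x y}}{3} + x e^{x} e^{x y} + \frac{x e^{2 x y}}{2} + 12 y^{2} e^{2 x} e^{x y} + 12 y^{2} e^{x} e^{2 x y} + 3 y^{2} e^{3 x y} + 24 e^{3 x} + 24 e^{2 x} e^{x y} + 6 e^{x} e^{2 x y}.
Matching coefficients of the independent functions:
  [x e^{2 x y}]:  \frac{B^{2}}{2} = \frac{1}{2}
  [x^{2} e^{2 x y}]:  \frac{2 B^{2}}{3} = \frac{2}{3}
  [y^{2} e^{3 x y}]:  3 B^{3} = 3
  [e^{x} e^{2 x y}]:  3 A B^{2} = 6
  [e^{2 x} e^{x y}]:  6 A^{2} B = 24
  [x e^{x} e^{x y}]:  \frac{A B}{2} = 1
  [x^{2} e^{x} e^{x y}]:  \frac{2 A B}{3} = \frac{4}{3}
  [y^{2} e^{x} e^{2 x y}]:  6 A B^{2} = 12
  [y^{2} e^{2 x} e^{x y}]:  3 A^{2} B = 12
  [e^{3 x}]:  3 A^{3} = 24
Solving: A = 2, B = 1.
Check against the point condition:
  u(0, 0) = 3  ⟹  A + B = 3  ✓
Hence u(x, y) = 2 e^{x} + e^{x y}.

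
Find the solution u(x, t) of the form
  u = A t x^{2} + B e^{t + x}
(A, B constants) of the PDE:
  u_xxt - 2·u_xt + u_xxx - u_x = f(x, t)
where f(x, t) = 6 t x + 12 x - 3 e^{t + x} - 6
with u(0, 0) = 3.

Substitute the ansatz u = A t x^{2} + B e^{t + x} into the left-hand side.
Derivatives of the ansatz:
  u_xxt = 2 A + B e^{t} e^{x}
  u_xt = 2 A x + B e^{t} e^{x}
  u_xxx = B e^{t} e^{x}
  u_x = 2 A t x + B e^{t} e^{x}
Term by term:
  u_xxt = 2 A + B e^{t} e^{x}
  -2·u_xt = - 4 A x - 2 B e^{t} e^{x}
  u_xxx = B e^{t} e^{x}
  -u_x = - 2 A t x - B e^{t} e^{x}
So the left-hand side equals
  - 2 A t x - 4 A x + 2 A - B e^{t} e^{x}
This must equal f(x, t) identically; expanded, f = 6 t x + 12 x - 3 e^{t} e^{x} - 6.
Matching coefficients of the independent functions:
  [constant term]:  2 A = -6
  [x]:  - 4 A = 12
  [t x]:  - 2 A = 6
  [e^{t} e^{x}]:  - B = -3
Solving: A = -3, B = 3.
Check against the point condition:
  u(0, 0) = 3  ⟹  B = 3  ✓
Hence u(x, t) = - 3 t x^{2} + 3 e^{t + x}.

Answer: u(x, t) = - 3 t x^{2} + 3 e^{t + x}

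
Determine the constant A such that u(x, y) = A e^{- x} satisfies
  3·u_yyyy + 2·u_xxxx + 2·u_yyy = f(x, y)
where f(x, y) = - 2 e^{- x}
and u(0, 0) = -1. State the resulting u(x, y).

Substitute the ansatz u = A e^{- x} into the left-hand side.
Derivatives of the ansatz:
  u_yyyy = 0
  u_xxxx = A e^{- x}
  u_yyy = 0
Term by term:
  3·u_yyyy = 0
  2·u_xxxx = 2 A e^{- x}
  2·u_yyy = 0
So the left-hand side equals
  2 A e^{- x}
This must equal f(x, y) = - 2 e^{- x} identically.
Matching coefficients of the independent functions:
  [e^{- x}]:  2 A = -2
Solving: A = -1.
Check against the point condition:
  u(0, 0) = -1  ⟹  A = -1  ✓
Hence u(x, y) = - e^{- x}.

Answer: u(x, y) = - e^{- x}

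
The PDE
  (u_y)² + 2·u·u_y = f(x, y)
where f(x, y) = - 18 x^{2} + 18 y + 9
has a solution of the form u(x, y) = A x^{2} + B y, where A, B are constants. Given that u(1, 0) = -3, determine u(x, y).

Substitute the ansatz u = A x^{2} + B y into the left-hand side.
Derivatives of the ansatz:
  u_y = B
Term by term:
  (u_y)² = B^{2}
  2·u·u_y = 2 A B x^{2} + 2 B^{2} y
So the left-hand side equals
  2 A B x^{2} + 2 B^{2} y + B^{2}
This must equal f(x, y) = - 18 x^{2} + 18 y + 9 identically.
Matching coefficients of the independent functions:
  [constant term]:  B^{2} = 9
  [x^{2}]:  2 A B = -18
  [y]:  2 B^{2} = 18
These equations allow (A, B) = (-3, 3) or (3, -3).
Impose the point condition(s):
  u(1, 0) = -3  ⟹  A = -3
Only A = -3, B = 3 satisfies everything.
Hence u(x, y) = - 3 x^{2} + 3 y.

Answer: u(x, y) = - 3 x^{2} + 3 y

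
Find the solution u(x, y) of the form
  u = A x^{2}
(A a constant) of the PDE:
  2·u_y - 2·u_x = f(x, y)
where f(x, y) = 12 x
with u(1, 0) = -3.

Substitute the ansatz u = A x^{2} into the left-hand side.
Derivatives of the ansatz:
  u_y = 0
  u_x = 2 A x
Term by term:
  2·u_y = 0
  -2·u_x = - 4 A x
So the left-hand side equals
  - 4 A x
This must equal f(x, y) = 12 x identically.
Matching coefficients of the independent functions:
  [x]:  - 4 A = 12
Solving: A = -3.
Check against the point condition:
  u(1, 0) = -3  ⟹  A = -3  ✓
Hence u(x, y) = - 3 x^{2}.

Answer: u(x, y) = - 3 x^{2}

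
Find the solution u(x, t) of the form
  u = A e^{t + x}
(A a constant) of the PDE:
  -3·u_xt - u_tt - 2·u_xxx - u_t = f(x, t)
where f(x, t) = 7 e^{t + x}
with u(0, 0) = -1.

Answer: u(x, t) = - e^{t + x}

Derivation:
Substitute the ansatz u = A e^{t + x} into the left-hand side.
Derivatives of the ansatz:
  u_xt = A e^{t} e^{x}
  u_tt = A e^{t} e^{x}
  u_xxx = A e^{t} e^{x}
  u_t = A e^{t} e^{x}
Term by term:
  -3·u_xt = - 3 A e^{t} e^{x}
  -u_tt = - A e^{t} e^{x}
  -2·u_xxx = - 2 A e^{t} e^{x}
  -u_t = - A e^{t} e^{x}
So the left-hand side equals
  - 7 A e^{t} e^{x}
This must equal f(x, t) identically; expanded, f = 7 e^{t} e^{x}.
Matching coefficients of the independent functions:
  [e^{t} e^{x}]:  - 7 A = 7
Solving: A = -1.
Check against the point condition:
  u(0, 0) = -1  ⟹  A = -1  ✓
Hence u(x, t) = - e^{t + x}.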